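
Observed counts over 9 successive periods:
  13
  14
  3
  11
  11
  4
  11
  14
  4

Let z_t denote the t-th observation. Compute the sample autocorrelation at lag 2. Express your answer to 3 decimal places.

-0.402

Mean z̄ = (13 + 14 + 3 + 11 + 11 + 4 + 11 + 14 + 4)/9 = 9.4444
Numerator Σ_{t=1}^{7}(z_t−z̄)(z_{t+2}−z̄) = -65.1728
Denominator Σ(z_t−z̄)² = 162.2222
r_2 = -65.1728 / 162.2222 = -0.402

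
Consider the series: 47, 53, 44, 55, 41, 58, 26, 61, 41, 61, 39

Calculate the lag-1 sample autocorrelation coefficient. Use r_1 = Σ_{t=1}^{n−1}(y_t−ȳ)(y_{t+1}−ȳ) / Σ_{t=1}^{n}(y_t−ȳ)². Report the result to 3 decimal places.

Mean ȳ = (47 + 53 + 44 + 55 + 41 + 58 + 26 + 61 + 41 + 61 + 39)/11 = 47.8182
Numerator Σ_{t=1}^{10}(y_t−ȳ)(y_{t+1}−ȳ) = -975.5785
Denominator Σ(y_t−ȳ)² = 1191.6364
r_1 = -975.5785 / 1191.6364 = -0.819

-0.819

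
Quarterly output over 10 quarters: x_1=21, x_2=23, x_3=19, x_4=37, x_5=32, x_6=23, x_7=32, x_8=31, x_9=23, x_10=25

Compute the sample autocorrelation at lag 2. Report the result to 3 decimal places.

-0.273

Mean x̄ = (21 + 23 + 19 + 37 + 32 + 23 + 32 + 31 + 23 + 25)/10 = 26.6000
Numerator Σ_{t=1}^{8}(x_t−x̄)(x_{t+2}−x̄) = -86.5200
Denominator Σ(x_t−x̄)² = 316.4000
r_2 = -86.5200 / 316.4000 = -0.273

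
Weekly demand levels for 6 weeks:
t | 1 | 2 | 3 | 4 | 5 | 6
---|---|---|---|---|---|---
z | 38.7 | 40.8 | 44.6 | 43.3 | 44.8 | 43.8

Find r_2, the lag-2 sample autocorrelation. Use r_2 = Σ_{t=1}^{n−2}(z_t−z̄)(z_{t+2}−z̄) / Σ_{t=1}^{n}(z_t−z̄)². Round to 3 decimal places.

-0.137

Mean z̄ = (38.7 + 40.8 + 44.6 + 43.3 + 44.8 + 43.8)/6 = 42.6667
Numerator Σ_{t=1}^{4}(z_t−z̄)(z_{t+2}−z̄) = -4.0089
Denominator Σ(z_t−z̄)² = 29.1933
r_2 = -4.0089 / 29.1933 = -0.137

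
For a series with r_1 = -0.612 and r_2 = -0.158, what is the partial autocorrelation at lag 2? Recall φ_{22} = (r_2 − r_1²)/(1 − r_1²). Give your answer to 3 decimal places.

-0.851

φ_{22} = (r_2 − r_1²) / (1 − r_1²)
r_1² = (-0.612)² = 0.374544
Numerator = -0.158 − 0.3745 = -0.5325; denominator = 1 − 0.3745 = 0.6255
φ_{22} = -0.5325 / 0.6255 = -0.851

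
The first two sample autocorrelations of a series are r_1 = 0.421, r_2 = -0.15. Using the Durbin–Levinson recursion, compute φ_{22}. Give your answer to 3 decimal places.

-0.398

φ_{22} = (r_2 − r_1²) / (1 − r_1²)
r_1² = (0.421)² = 0.177241
Numerator = -0.15 − 0.1772 = -0.3272; denominator = 1 − 0.1772 = 0.8228
φ_{22} = -0.3272 / 0.8228 = -0.398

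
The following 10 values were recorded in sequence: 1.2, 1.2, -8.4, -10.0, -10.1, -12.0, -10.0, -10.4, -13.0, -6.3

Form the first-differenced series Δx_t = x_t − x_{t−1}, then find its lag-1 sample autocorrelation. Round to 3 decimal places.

First differences Δx: 0.0, -9.6, -1.6, -0.1, -1.9, 2.0, -0.4, -2.6, 6.7
Mean of differences = -0.8333
Numerator Σ(Δx_t−Δx̄)(Δx_{t+1}−Δx̄) = -17.7978
Denominator Σ(Δx_t−Δx̄)² = 147.9000
r_1(Δx) = -17.7978 / 147.9000 = -0.120

-0.120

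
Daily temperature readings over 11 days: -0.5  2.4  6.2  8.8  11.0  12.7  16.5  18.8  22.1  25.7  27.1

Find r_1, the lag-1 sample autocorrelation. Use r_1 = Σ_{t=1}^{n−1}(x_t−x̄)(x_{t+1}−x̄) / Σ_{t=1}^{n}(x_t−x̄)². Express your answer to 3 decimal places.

Mean x̄ = (-0.5 + 2.4 + 6.2 + 8.8 + 11.0 + 12.7 + 16.5 + 18.8 + 22.1 + 25.7 + 27.1)/11 = 13.7091
Numerator Σ_{t=1}^{10}(x_t−x̄)(x_{t+1}−x̄) = 613.8017
Denominator Σ(x_t−x̄)² = 845.8491
r_1 = 613.8017 / 845.8491 = 0.726

0.726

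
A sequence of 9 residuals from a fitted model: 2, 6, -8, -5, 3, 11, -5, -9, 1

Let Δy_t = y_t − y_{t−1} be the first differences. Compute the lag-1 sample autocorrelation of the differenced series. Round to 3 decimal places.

-0.161

First differences Δy: 4, -14, 3, 8, 8, -16, -4, 10
Mean of differences = -0.1250
Numerator Σ(Δy_t−Δȳ)(Δy_{t+1}−Δȳ) = -115.8906
Denominator Σ(Δy_t−Δȳ)² = 720.8750
r_1(Δy) = -115.8906 / 720.8750 = -0.161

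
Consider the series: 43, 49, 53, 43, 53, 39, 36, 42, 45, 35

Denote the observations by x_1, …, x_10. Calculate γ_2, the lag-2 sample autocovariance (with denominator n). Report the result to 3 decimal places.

Mean x̄ = (43 + 49 + 53 + 43 + 53 + 39 + 36 + 42 + 45 + 35)/10 = 43.8000
Σ_{t=1}^{8}(x_t−x̄)(x_{t+2}−x̄) = 20.3200
γ_2 = 20.3200 / 10 = 2.032

2.032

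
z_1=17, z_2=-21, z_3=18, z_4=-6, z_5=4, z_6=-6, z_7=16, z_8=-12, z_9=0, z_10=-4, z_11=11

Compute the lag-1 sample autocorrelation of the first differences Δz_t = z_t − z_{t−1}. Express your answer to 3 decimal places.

First differences Δz: -38, 39, -24, 10, -10, 22, -28, 12, -4, 15
Mean of differences = -0.6000
Numerator Σ(Δz_t−Δz̄)(Δz_{t+1}−Δz̄) = -4028.1600
Denominator Σ(Δz_t−Δz̄)² = 5390.4000
r_1(Δz) = -4028.1600 / 5390.4000 = -0.747

-0.747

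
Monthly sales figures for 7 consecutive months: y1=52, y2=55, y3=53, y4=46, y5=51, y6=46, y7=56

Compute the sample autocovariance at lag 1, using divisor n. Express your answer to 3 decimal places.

Mean ȳ = (52 + 55 + 53 + 46 + 51 + 46 + 56)/7 = 51.2857
Deviations: 0.7143, 3.7143, 1.7143, -5.2857, -0.2857, -5.2857, 4.7143
Σ_{t=1}^{6}(y_t−ȳ)(y_{t+1}−ȳ) = -21.9388
γ_1 = -21.9388 / 7 = -3.134

-3.134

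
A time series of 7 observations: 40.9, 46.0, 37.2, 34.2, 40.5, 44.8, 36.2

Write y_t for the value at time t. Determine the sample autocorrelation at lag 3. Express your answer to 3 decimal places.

Mean ȳ = (40.9 + 46.0 + 37.2 + 34.2 + 40.5 + 44.8 + 36.2)/7 = 39.9714
Deviations from mean: 0.9286, 6.0286, -2.7714, -5.7714, 0.5286, 4.8286, -3.7714
Numerator Σ_{t=1}^{4}(y_t−ȳ)(y_{t+3}−ȳ) = 6.2118
Denominator Σ(y_t−ȳ)² = 116.0143
r_3 = 6.2118 / 116.0143 = 0.054

0.054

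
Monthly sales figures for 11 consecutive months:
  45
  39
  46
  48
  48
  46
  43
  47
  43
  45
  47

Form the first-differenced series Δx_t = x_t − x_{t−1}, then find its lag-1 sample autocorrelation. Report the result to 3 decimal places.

-0.390

First differences Δx: -6, 7, 2, 0, -2, -3, 4, -4, 2, 2
Mean of differences = 0.2000
Numerator Σ(Δx_t−Δx̄)(Δx_{t+1}−Δx̄) = -55.2400
Denominator Σ(Δx_t−Δx̄)² = 141.6000
r_1(Δx) = -55.2400 / 141.6000 = -0.390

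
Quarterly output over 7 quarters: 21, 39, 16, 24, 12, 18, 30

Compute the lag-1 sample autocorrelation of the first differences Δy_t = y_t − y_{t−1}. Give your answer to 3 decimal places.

First differences Δy: 18, -23, 8, -12, 6, 12
Mean of differences = 1.5000
Numerator Σ(Δy_t−Δȳ)(Δy_{t+1}−Δȳ) = -664.7500
Denominator Σ(Δy_t−Δȳ)² = 1227.5000
r_1(Δy) = -664.7500 / 1227.5000 = -0.542

-0.542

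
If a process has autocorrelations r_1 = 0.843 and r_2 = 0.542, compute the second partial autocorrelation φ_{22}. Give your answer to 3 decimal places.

-0.583

φ_{22} = (r_2 − r_1²) / (1 − r_1²)
r_1² = (0.843)² = 0.710649
Numerator = 0.542 − 0.7106 = -0.1686; denominator = 1 − 0.7106 = 0.2894
φ_{22} = -0.1686 / 0.2894 = -0.583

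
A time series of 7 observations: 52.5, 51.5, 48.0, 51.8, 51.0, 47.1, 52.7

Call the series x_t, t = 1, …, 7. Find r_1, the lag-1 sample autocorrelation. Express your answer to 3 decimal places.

-0.402

Mean x̄ = (52.5 + 51.5 + 48.0 + 51.8 + 51.0 + 47.1 + 52.7)/7 = 50.6571
Deviations from mean: 1.8429, 0.8429, -2.6571, 1.1429, 0.3429, -3.5571, 2.0429
Σ(x_t−x̄)(x_{t+1}−x̄) = (1.5533) + (-2.2396) + (-3.0367) + (0.3918) + (-1.2196) + (-7.2667) = -11.8176
Denominator Σ(x_t−x̄)² = 29.4171
r_1 = -11.8176 / 29.4171 = -0.402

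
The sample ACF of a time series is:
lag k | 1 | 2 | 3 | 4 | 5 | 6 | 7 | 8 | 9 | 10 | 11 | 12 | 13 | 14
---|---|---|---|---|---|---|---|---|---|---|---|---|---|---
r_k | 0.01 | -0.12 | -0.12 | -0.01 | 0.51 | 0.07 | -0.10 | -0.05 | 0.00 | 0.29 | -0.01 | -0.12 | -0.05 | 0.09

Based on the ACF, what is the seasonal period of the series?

The largest autocorrelation is r_5 = 0.51, with a weaker echo at lag 10 (0.29); the remaining lags stay at or below 0.09.
The dominant spike at lag 5 indicates a seasonal period of 5.

5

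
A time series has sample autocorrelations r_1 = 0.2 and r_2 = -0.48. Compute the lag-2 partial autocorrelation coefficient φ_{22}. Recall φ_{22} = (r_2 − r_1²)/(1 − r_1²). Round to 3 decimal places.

φ_{22} = (r_2 − r_1²) / (1 − r_1²)
r_1² = (0.2)² = 0.04
Numerator = -0.48 − 0.0400 = -0.5200; denominator = 1 − 0.0400 = 0.9600
φ_{22} = -0.5200 / 0.9600 = -0.542

-0.542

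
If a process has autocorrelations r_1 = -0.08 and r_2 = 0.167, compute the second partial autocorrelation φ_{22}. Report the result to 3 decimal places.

0.162

φ_{22} = (r_2 − r_1²) / (1 − r_1²)
r_1² = (-0.08)² = 0.0064
Numerator = 0.167 − 0.0064 = 0.1606; denominator = 1 − 0.0064 = 0.9936
φ_{22} = 0.1606 / 0.9936 = 0.162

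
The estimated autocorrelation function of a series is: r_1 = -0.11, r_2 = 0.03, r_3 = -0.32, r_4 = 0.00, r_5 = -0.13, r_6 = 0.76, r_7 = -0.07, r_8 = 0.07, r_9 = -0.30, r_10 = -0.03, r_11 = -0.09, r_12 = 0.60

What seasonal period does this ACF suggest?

The largest autocorrelation is r_6 = 0.76, with a weaker echo at lag 12 (0.60); the remaining lags stay at or below 0.07.
The dominant spike at lag 6 indicates a seasonal period of 6.

6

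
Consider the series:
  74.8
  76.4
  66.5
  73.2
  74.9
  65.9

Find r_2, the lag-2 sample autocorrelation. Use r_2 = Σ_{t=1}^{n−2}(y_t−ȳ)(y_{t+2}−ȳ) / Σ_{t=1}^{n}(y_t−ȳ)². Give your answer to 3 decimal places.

-0.322

Mean ȳ = (74.8 + 76.4 + 66.5 + 73.2 + 74.9 + 65.9)/6 = 71.9500
Numerator Σ_{t=1}^{4}(y_t−ȳ)(y_{t+2}−ȳ) = -33.6100
Denominator Σ(y_t−ȳ)² = 104.4950
r_2 = -33.6100 / 104.4950 = -0.322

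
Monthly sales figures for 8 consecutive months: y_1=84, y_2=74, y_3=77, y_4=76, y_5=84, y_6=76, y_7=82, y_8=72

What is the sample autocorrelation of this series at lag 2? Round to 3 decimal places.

0.241

Mean ȳ = (84 + 74 + 77 + 76 + 84 + 76 + 82 + 72)/8 = 78.1250
Deviations from mean: 5.8750, -4.1250, -1.1250, -2.1250, 5.8750, -2.1250, 3.8750, -6.1250
Numerator Σ_{t=1}^{6}(y_t−ȳ)(y_{t+2}−ȳ) = 35.8438
Denominator Σ(y_t−ȳ)² = 148.8750
r_2 = 35.8438 / 148.8750 = 0.241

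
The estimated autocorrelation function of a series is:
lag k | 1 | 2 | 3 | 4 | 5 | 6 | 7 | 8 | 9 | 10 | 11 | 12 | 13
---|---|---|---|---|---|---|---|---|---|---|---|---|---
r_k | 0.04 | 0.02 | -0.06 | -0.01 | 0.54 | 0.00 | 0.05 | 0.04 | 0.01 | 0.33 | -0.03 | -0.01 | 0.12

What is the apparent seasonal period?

The largest autocorrelation is r_5 = 0.54, with a weaker echo at lag 10 (0.33); the remaining lags stay at or below 0.12.
The dominant spike at lag 5 indicates a seasonal period of 5.

5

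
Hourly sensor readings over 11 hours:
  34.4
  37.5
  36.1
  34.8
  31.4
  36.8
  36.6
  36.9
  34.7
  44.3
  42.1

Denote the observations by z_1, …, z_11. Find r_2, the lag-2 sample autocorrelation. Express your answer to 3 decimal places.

Mean z̄ = (34.4 + 37.5 + 36.1 + 34.8 + 31.4 + 36.8 + 36.6 + 36.9 + 34.7 + 44.3 + 42.1)/11 = 36.8727
Numerator Σ_{t=1}^{9}(z_t−z̄)(z_{t+2}−z̄) = -4.0815
Denominator Σ(z_t−z̄)² = 128.6418
r_2 = -4.0815 / 128.6418 = -0.032

-0.032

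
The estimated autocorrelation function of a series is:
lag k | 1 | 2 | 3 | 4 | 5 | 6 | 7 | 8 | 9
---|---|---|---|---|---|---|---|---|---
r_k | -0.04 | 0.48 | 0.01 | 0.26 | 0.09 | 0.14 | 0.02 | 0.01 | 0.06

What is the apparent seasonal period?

The largest autocorrelation is r_2 = 0.48, with a weaker echo at lag 4 (0.26); the remaining lags stay at or below 0.14.
The dominant spike at lag 2 indicates a seasonal period of 2.

2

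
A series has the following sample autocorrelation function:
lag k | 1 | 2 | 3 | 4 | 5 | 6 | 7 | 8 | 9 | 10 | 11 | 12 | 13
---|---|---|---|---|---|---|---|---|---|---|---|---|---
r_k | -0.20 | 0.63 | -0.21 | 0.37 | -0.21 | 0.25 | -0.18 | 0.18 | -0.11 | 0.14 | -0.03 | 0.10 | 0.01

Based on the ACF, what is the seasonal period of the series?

The largest autocorrelation is r_2 = 0.63, with weaker echoes at lags 4 (0.37), 6 (0.25) and 8 (0.18); the remaining lags stay at or below 0.14.
The dominant spike at lag 2 indicates a seasonal period of 2.

2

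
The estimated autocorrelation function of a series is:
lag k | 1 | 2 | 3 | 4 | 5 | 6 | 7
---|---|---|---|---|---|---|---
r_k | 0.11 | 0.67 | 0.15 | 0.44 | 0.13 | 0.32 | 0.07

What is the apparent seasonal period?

The largest autocorrelation is r_2 = 0.67, with weaker echoes at lags 4 (0.44) and 6 (0.32); the remaining lags stay at or below 0.15.
The dominant spike at lag 2 indicates a seasonal period of 2.

2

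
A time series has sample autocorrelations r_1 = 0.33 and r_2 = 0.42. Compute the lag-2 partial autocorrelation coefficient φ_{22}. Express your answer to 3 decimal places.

φ_{22} = (r_2 − r_1²) / (1 − r_1²)
r_1² = (0.33)² = 0.1089
Numerator = 0.42 − 0.1089 = 0.3111; denominator = 1 − 0.1089 = 0.8911
φ_{22} = 0.3111 / 0.8911 = 0.349

0.349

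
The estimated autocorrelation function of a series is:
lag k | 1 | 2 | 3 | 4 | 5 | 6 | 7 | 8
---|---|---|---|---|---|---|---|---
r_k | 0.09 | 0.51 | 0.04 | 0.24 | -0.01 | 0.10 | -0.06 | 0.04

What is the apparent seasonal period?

The largest autocorrelation is r_2 = 0.51, with a weaker echo at lag 4 (0.24); the remaining lags stay at or below 0.10.
The dominant spike at lag 2 indicates a seasonal period of 2.

2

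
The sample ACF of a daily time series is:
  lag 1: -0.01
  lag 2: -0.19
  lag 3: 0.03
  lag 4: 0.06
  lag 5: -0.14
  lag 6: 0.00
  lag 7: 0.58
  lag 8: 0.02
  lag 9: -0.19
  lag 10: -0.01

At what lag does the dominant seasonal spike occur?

7

The largest autocorrelation is r_7 = 0.58; the remaining lags stay at or below 0.06.
The dominant spike at lag 7 indicates a seasonal period of 7.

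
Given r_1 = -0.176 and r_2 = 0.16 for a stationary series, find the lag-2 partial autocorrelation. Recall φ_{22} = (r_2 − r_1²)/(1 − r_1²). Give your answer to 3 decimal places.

φ_{22} = (r_2 − r_1²) / (1 − r_1²)
r_1² = (-0.176)² = 0.030976
Numerator = 0.16 − 0.0310 = 0.1290; denominator = 1 − 0.0310 = 0.9690
φ_{22} = 0.1290 / 0.9690 = 0.133

0.133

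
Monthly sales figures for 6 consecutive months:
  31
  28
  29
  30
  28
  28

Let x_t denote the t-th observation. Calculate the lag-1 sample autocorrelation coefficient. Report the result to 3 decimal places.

Mean x̄ = (31 + 28 + 29 + 30 + 28 + 28)/6 = 29.0000
Deviations from mean: 2.0000, -1.0000, 0.0000, 1.0000, -1.0000, -1.0000
Σ(x_t−x̄)(x_{t+1}−x̄) = (-2.0000) + (0.0000) + (0.0000) + (-1.0000) + (1.0000) = -2.0000
Denominator Σ(x_t−x̄)² = 8.0000
r_1 = -2.0000 / 8.0000 = -0.250

-0.250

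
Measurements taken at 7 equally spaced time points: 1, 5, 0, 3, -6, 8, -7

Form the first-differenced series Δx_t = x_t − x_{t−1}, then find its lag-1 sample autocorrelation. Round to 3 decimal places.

-0.731

First differences Δx: 4, -5, 3, -9, 14, -15
Mean of differences = -1.3333
Numerator Σ(Δx_t−Δx̄)(Δx_{t+1}−Δx̄) = -395.7778
Denominator Σ(Δx_t−Δx̄)² = 541.3333
r_1(Δx) = -395.7778 / 541.3333 = -0.731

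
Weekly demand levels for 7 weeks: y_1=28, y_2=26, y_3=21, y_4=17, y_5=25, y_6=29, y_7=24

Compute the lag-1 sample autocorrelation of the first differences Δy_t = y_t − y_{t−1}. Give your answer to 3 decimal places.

First differences Δy: -2, -5, -4, 8, 4, -5
Mean of differences = -0.6667
Numerator Σ(Δy_t−Δȳ)(Δy_{t+1}−Δȳ) = 11.5556
Denominator Σ(Δy_t−Δȳ)² = 147.3333
r_1(Δy) = 11.5556 / 147.3333 = 0.078

0.078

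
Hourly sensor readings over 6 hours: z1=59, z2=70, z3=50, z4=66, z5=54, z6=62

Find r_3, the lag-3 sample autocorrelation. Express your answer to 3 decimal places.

-0.311

Mean z̄ = (59 + 70 + 50 + 66 + 54 + 62)/6 = 60.1667
Deviations from mean: -1.1667, 9.8333, -10.1667, 5.8333, -6.1667, 1.8333
Σ(z_t−z̄)(z_{t+3}−z̄) = (-6.8056) + (-60.6389) + (-18.6389) = -86.0833
Denominator Σ(z_t−z̄)² = 276.8333
r_3 = -86.0833 / 276.8333 = -0.311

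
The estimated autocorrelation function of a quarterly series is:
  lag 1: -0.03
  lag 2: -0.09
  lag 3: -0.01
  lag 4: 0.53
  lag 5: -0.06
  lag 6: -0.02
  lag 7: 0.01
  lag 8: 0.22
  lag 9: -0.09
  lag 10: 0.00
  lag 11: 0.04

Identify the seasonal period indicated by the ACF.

The largest autocorrelation is r_4 = 0.53, with a weaker echo at lag 8 (0.22); the remaining lags stay at or below 0.04.
The dominant spike at lag 4 indicates a seasonal period of 4.

4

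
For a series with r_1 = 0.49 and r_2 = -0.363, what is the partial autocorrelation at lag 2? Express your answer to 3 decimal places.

φ_{22} = (r_2 − r_1²) / (1 − r_1²)
r_1² = (0.49)² = 0.2401
Numerator = -0.363 − 0.2401 = -0.6031; denominator = 1 − 0.2401 = 0.7599
φ_{22} = -0.6031 / 0.7599 = -0.794

-0.794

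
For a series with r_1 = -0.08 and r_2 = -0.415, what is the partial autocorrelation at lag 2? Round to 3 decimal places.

φ_{22} = (r_2 − r_1²) / (1 − r_1²)
r_1² = (-0.08)² = 0.0064
Numerator = -0.415 − 0.0064 = -0.4214; denominator = 1 − 0.0064 = 0.9936
φ_{22} = -0.4214 / 0.9936 = -0.424

-0.424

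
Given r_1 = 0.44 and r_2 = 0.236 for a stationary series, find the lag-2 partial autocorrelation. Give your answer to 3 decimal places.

φ_{22} = (r_2 − r_1²) / (1 − r_1²)
r_1² = (0.44)² = 0.1936
Numerator = 0.236 − 0.1936 = 0.0424; denominator = 1 − 0.1936 = 0.8064
φ_{22} = 0.0424 / 0.8064 = 0.053

0.053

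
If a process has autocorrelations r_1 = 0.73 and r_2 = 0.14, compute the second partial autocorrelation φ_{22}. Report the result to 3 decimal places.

φ_{22} = (r_2 − r_1²) / (1 − r_1²)
r_1² = (0.73)² = 0.5329
Numerator = 0.14 − 0.5329 = -0.3929; denominator = 1 − 0.5329 = 0.4671
φ_{22} = -0.3929 / 0.4671 = -0.841

-0.841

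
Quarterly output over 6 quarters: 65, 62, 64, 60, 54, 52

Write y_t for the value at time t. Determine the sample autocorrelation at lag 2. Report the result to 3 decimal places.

-0.017

Mean ȳ = (65 + 62 + 64 + 60 + 54 + 52)/6 = 59.5000
Deviations from mean: 5.5000, 2.5000, 4.5000, 0.5000, -5.5000, -7.5000
Σ(y_t−ȳ)(y_{t+2}−ȳ) = (24.7500) + (1.2500) + (-24.7500) + (-3.7500) = -2.5000
Denominator Σ(y_t−ȳ)² = 143.5000
r_2 = -2.5000 / 143.5000 = -0.017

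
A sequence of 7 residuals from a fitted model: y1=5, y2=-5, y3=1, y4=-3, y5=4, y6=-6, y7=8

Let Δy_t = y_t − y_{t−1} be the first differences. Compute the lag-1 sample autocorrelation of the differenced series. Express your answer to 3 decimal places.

First differences Δy: -10, 6, -4, 7, -10, 14
Mean of differences = 0.5000
Numerator Σ(Δy_t−Δȳ)(Δy_{t+1}−Δȳ) = -321.7500
Denominator Σ(Δy_t−Δȳ)² = 495.5000
r_1(Δy) = -321.7500 / 495.5000 = -0.649

-0.649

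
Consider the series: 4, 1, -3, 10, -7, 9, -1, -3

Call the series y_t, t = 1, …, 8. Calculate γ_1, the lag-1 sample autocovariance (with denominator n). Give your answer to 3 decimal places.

Mean ȳ = (4 + 1 − 3 + 10 − 7 + 9 − 1 − 3)/8 = 1.2500
Deviations: 2.7500, -0.2500, -4.2500, 8.7500, -8.2500, 7.7500, -2.2500, -4.2500
Σ_{t=1}^{7}(y_t−ȳ)(y_{t+1}−ȳ) = -180.8125
γ_1 = -180.8125 / 8 = -22.602

-22.602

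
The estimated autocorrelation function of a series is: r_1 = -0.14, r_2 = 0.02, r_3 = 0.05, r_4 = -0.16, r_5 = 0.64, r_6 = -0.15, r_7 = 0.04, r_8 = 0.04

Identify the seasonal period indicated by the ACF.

The largest autocorrelation is r_5 = 0.64; the remaining lags stay at or below 0.05.
The dominant spike at lag 5 indicates a seasonal period of 5.

5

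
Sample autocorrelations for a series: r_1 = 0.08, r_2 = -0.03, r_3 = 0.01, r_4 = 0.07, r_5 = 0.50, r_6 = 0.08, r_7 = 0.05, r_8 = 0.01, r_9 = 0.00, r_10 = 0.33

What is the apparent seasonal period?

5

The largest autocorrelation is r_5 = 0.50, with a weaker echo at lag 10 (0.33); the remaining lags stay at or below 0.08.
The dominant spike at lag 5 indicates a seasonal period of 5.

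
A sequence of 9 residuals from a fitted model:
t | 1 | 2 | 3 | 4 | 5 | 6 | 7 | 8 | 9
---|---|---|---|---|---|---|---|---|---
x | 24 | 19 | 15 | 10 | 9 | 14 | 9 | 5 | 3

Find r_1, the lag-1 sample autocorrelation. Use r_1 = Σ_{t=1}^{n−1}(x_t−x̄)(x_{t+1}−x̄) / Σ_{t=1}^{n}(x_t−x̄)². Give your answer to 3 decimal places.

Mean x̄ = (24 + 19 + 15 + 10 + 9 + 14 + 9 + 5 + 3)/9 = 12.0000
Numerator Σ_{t=1}^{8}(x_t−x̄)(x_{t+1}−x̄) = 177.0000
Denominator Σ(x_t−x̄)² = 358.0000
r_1 = 177.0000 / 358.0000 = 0.494

0.494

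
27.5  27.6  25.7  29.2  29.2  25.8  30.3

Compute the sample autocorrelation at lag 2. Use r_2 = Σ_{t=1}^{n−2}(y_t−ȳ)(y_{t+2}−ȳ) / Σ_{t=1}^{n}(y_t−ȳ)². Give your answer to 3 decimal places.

-0.106

Mean ȳ = (27.5 + 27.6 + 25.7 + 29.2 + 29.2 + 25.8 + 30.3)/7 = 27.9000
Σ(y_t−ȳ)(y_{t+2}−ȳ) = (0.8800) + (-0.3900) + (-2.8600) + (-2.7300) + (3.1200) = -1.9800
Denominator Σ(y_t−ȳ)² = 18.6400
r_2 = -1.9800 / 18.6400 = -0.106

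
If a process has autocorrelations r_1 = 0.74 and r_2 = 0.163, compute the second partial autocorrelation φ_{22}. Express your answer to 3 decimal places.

-0.850

φ_{22} = (r_2 − r_1²) / (1 − r_1²)
r_1² = (0.74)² = 0.5476
Numerator = 0.163 − 0.5476 = -0.3846; denominator = 1 − 0.5476 = 0.4524
φ_{22} = -0.3846 / 0.4524 = -0.850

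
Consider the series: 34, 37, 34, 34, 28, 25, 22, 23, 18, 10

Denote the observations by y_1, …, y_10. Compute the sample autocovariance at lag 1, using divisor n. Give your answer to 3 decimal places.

Mean ȳ = (34 + 37 + 34 + 34 + 28 + 25 + 22 + 23 + 18 + 10)/10 = 26.5000
Σ_{t=1}^{9}(y_t−ȳ)(y_{t+1}−ȳ) = 415.2500
γ_1 = 415.2500 / 10 = 41.525

41.525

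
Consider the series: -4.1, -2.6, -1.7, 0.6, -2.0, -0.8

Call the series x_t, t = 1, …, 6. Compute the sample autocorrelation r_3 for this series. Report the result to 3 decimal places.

Mean x̄ = (-4.1 − 2.6 − 1.7 + 0.6 − 2.0 − 0.8)/6 = -1.7667
Deviations from mean: -2.3333, -0.8333, 0.0667, 2.3667, -0.2333, 0.9667
Σ(x_t−x̄)(x_{t+3}−x̄) = (-5.5222) + (0.1944) + (0.0644) = -5.2633
Denominator Σ(x_t−x̄)² = 12.7333
r_3 = -5.2633 / 12.7333 = -0.413

-0.413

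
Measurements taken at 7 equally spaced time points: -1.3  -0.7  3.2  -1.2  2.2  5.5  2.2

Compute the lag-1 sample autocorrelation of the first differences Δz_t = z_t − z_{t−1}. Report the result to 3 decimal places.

-0.504

First differences Δz: 0.6, 3.9, -4.4, 3.4, 3.3, -3.3
Mean of differences = 0.5833
Numerator Σ(Δz_t−Δz̄)(Δz_{t+1}−Δz̄) = -33.4069
Denominator Σ(Δz_t−Δz̄)² = 66.2283
r_1(Δz) = -33.4069 / 66.2283 = -0.504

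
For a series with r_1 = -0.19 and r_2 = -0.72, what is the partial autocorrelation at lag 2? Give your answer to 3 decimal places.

φ_{22} = (r_2 − r_1²) / (1 − r_1²)
r_1² = (-0.19)² = 0.0361
Numerator = -0.72 − 0.0361 = -0.7561; denominator = 1 − 0.0361 = 0.9639
φ_{22} = -0.7561 / 0.9639 = -0.784

-0.784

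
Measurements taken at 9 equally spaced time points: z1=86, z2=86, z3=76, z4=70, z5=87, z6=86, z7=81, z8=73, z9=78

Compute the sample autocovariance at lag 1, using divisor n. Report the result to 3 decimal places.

Mean z̄ = (86 + 86 + 76 + 70 + 87 + 86 + 81 + 73 + 78)/9 = 80.3333
Σ_{t=1}^{8}(z_t−z̄)(z_{t+1}−z̄) = 37.2222
γ_1 = 37.2222 / 9 = 4.136

4.136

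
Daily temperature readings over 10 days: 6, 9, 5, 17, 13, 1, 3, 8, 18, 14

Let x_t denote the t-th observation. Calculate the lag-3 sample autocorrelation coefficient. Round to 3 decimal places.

Mean x̄ = (6 + 9 + 5 + 17 + 13 + 1 + 3 + 8 + 18 + 14)/10 = 9.4000
Σ(x_t−x̄)(x_{t+3}−x̄) = (-25.8400) + (-1.4400) + (36.9600) + (-48.6400) + (-5.0400) + (-72.2400) + (-29.4400) = -145.6800
Denominator Σ(x_t−x̄)² = 310.4000
r_3 = -145.6800 / 310.4000 = -0.469

-0.469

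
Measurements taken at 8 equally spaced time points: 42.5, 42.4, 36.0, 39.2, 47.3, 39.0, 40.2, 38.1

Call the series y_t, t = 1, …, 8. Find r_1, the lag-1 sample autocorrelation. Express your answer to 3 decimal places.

-0.201

Mean ȳ = (42.5 + 42.4 + 36.0 + 39.2 + 47.3 + 39.0 + 40.2 + 38.1)/8 = 40.5875
Σ(y_t−ȳ)(y_{t+1}−ȳ) = (3.4664) + (-8.3148) + (6.3652) + (-9.3136) + (-10.6561) + (0.6152) + (0.9639) = -16.8739
Denominator Σ(y_t−ȳ)² = 83.8288
r_1 = -16.8739 / 83.8288 = -0.201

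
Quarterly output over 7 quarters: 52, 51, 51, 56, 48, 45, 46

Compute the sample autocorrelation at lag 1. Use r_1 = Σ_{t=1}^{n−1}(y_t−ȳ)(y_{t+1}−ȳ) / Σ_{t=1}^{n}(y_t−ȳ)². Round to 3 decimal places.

Mean ȳ = (52 + 51 + 51 + 56 + 48 + 45 + 46)/7 = 49.8571
Deviations from mean: 2.1429, 1.1429, 1.1429, 6.1429, -1.8571, -4.8571, -3.8571
Σ(y_t−ȳ)(y_{t+1}−ȳ) = (2.4490) + (1.3061) + (7.0204) + (-11.4082) + (9.0204) + (18.7347) = 27.1224
Denominator Σ(y_t−ȳ)² = 86.8571
r_1 = 27.1224 / 86.8571 = 0.312

0.312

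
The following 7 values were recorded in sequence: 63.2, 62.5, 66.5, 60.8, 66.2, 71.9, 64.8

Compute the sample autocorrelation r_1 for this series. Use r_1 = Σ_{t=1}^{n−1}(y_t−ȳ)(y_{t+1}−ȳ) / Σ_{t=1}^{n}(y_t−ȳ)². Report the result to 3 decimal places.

-0.052

Mean ȳ = (63.2 + 62.5 + 66.5 + 60.8 + 66.2 + 71.9 + 64.8)/7 = 65.1286
Deviations from mean: -1.9286, -2.6286, 1.3714, -4.3286, 1.0714, 6.7714, -0.3286
Σ(y_t−ȳ)(y_{t+1}−ȳ) = (5.0694) + (-3.6049) + (-5.9363) + (-4.6378) + (7.2551) + (-2.2249) = -4.0794
Denominator Σ(y_t−ȳ)² = 78.3543
r_1 = -4.0794 / 78.3543 = -0.052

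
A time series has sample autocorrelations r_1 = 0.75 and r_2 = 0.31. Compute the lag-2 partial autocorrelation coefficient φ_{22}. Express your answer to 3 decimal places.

φ_{22} = (r_2 − r_1²) / (1 − r_1²)
r_1² = (0.75)² = 0.5625
Numerator = 0.31 − 0.5625 = -0.2525; denominator = 1 − 0.5625 = 0.4375
φ_{22} = -0.2525 / 0.4375 = -0.577

-0.577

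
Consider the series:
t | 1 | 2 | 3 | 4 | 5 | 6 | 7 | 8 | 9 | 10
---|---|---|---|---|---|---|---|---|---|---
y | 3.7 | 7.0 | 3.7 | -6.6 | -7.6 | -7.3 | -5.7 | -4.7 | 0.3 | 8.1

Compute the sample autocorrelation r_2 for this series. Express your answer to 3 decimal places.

-0.006

Mean ȳ = (3.7 + 7.0 + 3.7 − 6.6 − 7.6 − 7.3 − 5.7 − 4.7 + 0.3 + 8.1)/10 = -0.9100
Numerator Σ_{t=1}^{8}(y_t−ȳ)(y_{t+2}−ȳ) = -1.9182
Denominator Σ(y_t−ȳ)² = 342.9890
r_2 = -1.9182 / 342.9890 = -0.006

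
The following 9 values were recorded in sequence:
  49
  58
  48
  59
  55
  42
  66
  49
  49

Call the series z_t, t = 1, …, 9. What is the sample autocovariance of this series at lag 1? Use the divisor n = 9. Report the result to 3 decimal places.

Mean z̄ = (49 + 58 + 48 + 59 + 55 + 42 + 66 + 49 + 49)/9 = 52.7778
Σ_{t=1}^{8}(z_t−z̄)(z_{t+1}−z̄) = -262.7160
γ_1 = -262.7160 / 9 = -29.191

-29.191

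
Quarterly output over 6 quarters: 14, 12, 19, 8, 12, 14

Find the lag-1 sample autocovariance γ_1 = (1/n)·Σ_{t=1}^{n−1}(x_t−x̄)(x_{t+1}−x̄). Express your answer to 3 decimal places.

Mean x̄ = (14 + 12 + 19 + 8 + 12 + 14)/6 = 13.1667
Deviations: 0.8333, -1.1667, 5.8333, -5.1667, -1.1667, 0.8333
Σ_{t=1}^{5}(x_t−x̄)(x_{t+1}−x̄) = -32.8611
γ_1 = -32.8611 / 6 = -5.477

-5.477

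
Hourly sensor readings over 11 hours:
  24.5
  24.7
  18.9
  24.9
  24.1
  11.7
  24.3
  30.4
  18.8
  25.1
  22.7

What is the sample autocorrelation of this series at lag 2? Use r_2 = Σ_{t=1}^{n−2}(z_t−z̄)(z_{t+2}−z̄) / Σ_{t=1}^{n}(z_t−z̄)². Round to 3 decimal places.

Mean z̄ = (24.5 + 24.7 + 18.9 + 24.9 + 24.1 + 11.7 + 24.3 + 30.4 + 18.8 + 25.1 + 22.7)/11 = 22.7364
Numerator Σ_{t=1}^{9}(z_t−z̄)(z_{t+2}−z̄) = -101.9717
Denominator Σ(z_t−z̄)² = 232.2855
r_2 = -101.9717 / 232.2855 = -0.439

-0.439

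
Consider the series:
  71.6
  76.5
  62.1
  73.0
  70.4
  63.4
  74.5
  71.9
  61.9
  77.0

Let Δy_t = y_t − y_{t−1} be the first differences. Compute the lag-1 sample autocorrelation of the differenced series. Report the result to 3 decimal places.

First differences Δy: 4.9, -14.4, 10.9, -2.6, -7.0, 11.1, -2.6, -10.0, 15.1
Mean of differences = 0.6000
Numerator Σ(Δy_t−Δȳ)(Δy_{t+1}−Δȳ) = -460.8200
Denominator Σ(Δy_t−Δȳ)² = 860.6800
r_1(Δy) = -460.8200 / 860.6800 = -0.535

-0.535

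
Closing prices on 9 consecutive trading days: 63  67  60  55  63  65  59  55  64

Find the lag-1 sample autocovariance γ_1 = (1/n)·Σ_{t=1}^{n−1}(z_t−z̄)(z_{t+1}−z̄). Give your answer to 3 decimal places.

-0.598

Mean z̄ = (63 + 67 + 60 + 55 + 63 + 65 + 59 + 55 + 64)/9 = 61.2222
Σ_{t=1}^{8}(z_t−z̄)(z_{t+1}−z̄) = -5.3827
γ_1 = -5.3827 / 9 = -0.598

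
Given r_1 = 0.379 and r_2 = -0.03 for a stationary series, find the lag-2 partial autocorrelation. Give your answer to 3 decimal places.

-0.203

φ_{22} = (r_2 − r_1²) / (1 − r_1²)
r_1² = (0.379)² = 0.143641
Numerator = -0.03 − 0.1436 = -0.1736; denominator = 1 − 0.1436 = 0.8564
φ_{22} = -0.1736 / 0.8564 = -0.203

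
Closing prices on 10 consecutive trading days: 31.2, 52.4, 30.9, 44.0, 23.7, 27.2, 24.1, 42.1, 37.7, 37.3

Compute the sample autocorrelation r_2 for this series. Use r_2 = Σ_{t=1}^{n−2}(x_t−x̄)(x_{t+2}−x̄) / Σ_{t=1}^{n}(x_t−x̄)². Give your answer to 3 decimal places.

0.260

Mean x̄ = (31.2 + 52.4 + 30.9 + 44.0 + 23.7 + 27.2 + 24.1 + 42.1 + 37.7 + 37.3)/10 = 35.0600
Numerator Σ_{t=1}^{8}(x_t−x̄)(x_{t+2}−x̄) = 204.0728
Denominator Σ(x_t−x̄)² = 785.3040
r_2 = 204.0728 / 785.3040 = 0.260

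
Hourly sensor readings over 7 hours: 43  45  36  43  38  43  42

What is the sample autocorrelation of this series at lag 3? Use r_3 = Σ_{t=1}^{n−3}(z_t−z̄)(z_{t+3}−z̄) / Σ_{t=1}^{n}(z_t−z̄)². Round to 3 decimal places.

-0.282

Mean z̄ = (43 + 45 + 36 + 43 + 38 + 43 + 42)/7 = 41.4286
Numerator Σ_{t=1}^{4}(z_t−z̄)(z_{t+3}−z̄) = -17.4082
Denominator Σ(z_t−z̄)² = 61.7143
r_3 = -17.4082 / 61.7143 = -0.282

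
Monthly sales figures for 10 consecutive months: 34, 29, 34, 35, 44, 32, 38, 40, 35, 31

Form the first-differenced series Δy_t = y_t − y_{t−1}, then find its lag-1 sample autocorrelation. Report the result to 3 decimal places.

-0.469

First differences Δy: -5, 5, 1, 9, -12, 6, 2, -5, -4
Mean of differences = -0.3333
Numerator Σ(Δy_t−Δȳ)(Δy_{t+1}−Δȳ) = -167.1111
Denominator Σ(Δy_t−Δȳ)² = 356.0000
r_1(Δy) = -167.1111 / 356.0000 = -0.469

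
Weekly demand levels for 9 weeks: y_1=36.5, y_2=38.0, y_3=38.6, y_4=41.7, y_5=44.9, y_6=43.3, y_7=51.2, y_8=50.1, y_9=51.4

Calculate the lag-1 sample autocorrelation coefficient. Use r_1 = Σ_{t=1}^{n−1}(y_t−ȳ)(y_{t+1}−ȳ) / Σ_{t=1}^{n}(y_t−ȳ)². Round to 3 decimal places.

0.630

Mean ȳ = (36.5 + 38.0 + 38.6 + 41.7 + 44.9 + 43.3 + 51.2 + 50.1 + 51.4)/9 = 43.9667
Numerator Σ_{t=1}^{8}(y_t−ȳ)(y_{t+1}−ȳ) = 171.1322
Denominator Σ(y_t−ȳ)² = 271.8000
r_1 = 171.1322 / 271.8000 = 0.630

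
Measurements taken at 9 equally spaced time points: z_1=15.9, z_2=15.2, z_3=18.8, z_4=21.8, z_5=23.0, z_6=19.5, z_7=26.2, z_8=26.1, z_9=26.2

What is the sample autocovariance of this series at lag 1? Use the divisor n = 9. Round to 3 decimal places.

9.197

Mean z̄ = (15.9 + 15.2 + 18.8 + 21.8 + 23.0 + 19.5 + 26.2 + 26.1 + 26.2)/9 = 21.4111
Σ_{t=1}^{8}(z_t−z̄)(z_{t+1}−z̄) = 82.7710
γ_1 = 82.7710 / 9 = 9.197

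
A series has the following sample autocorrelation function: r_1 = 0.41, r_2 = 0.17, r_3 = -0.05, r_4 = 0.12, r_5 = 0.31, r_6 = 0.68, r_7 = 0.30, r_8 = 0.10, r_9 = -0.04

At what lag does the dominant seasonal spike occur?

The largest autocorrelation is r_6 = 0.68; the remaining lags stay at or below 0.41. The elevated value at lag 1 (0.41), dropping to 0.17 at lag 2, reflects decaying short-term dependence rather than seasonality.
The dominant spike at lag 6 indicates a seasonal period of 6.

6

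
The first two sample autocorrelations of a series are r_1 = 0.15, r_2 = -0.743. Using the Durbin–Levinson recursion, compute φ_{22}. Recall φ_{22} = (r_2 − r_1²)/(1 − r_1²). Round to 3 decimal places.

-0.783

φ_{22} = (r_2 − r_1²) / (1 − r_1²)
r_1² = (0.15)² = 0.0225
Numerator = -0.743 − 0.0225 = -0.7655; denominator = 1 − 0.0225 = 0.9775
φ_{22} = -0.7655 / 0.9775 = -0.783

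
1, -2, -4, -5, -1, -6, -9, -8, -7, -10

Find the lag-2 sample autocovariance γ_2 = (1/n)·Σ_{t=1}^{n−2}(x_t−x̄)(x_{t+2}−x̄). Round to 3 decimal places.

1.968

Mean x̄ = (1 − 2 − 4 − 5 − 1 − 6 − 9 − 8 − 7 − 10)/10 = -5.1000
Σ_{t=1}^{8}(x_t−x̄)(x_{t+2}−x̄) = 19.6800
γ_2 = 19.6800 / 10 = 1.968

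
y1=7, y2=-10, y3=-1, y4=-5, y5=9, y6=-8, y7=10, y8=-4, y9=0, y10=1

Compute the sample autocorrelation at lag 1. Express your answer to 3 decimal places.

Mean ȳ = (7 − 10 − 1 − 5 + 9 − 8 + 10 − 4 + 0 + 1)/10 = -0.1000
Numerator Σ_{t=1}^{9}(y_t−ȳ)(y_{t+1}−ȳ) = -292.9100
Denominator Σ(y_t−ȳ)² = 436.9000
r_1 = -292.9100 / 436.9000 = -0.670

-0.670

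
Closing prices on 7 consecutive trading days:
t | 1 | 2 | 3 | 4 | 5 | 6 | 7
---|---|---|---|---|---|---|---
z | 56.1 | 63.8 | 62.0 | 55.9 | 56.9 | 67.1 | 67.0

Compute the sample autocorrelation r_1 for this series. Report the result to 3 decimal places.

Mean z̄ = (56.1 + 63.8 + 62.0 + 55.9 + 56.9 + 67.1 + 67.0)/7 = 61.2571
Numerator Σ_{t=1}^{6}(z_t−z̄)(z_{t+1}−z̄) = 16.2339
Denominator Σ(z_t−z̄)² = 148.4171
r_1 = 16.2339 / 148.4171 = 0.109

0.109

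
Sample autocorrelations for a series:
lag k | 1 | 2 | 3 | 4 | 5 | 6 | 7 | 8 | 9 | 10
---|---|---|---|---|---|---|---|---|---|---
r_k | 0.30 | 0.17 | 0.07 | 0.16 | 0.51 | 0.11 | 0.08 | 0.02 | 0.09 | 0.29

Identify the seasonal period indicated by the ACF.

5

The largest autocorrelation is r_5 = 0.51; the remaining lags stay at or below 0.30. The elevated value at lag 1 (0.30), dropping to 0.17 at lag 2, reflects decaying short-term dependence rather than seasonality.
The dominant spike at lag 5 indicates a seasonal period of 5.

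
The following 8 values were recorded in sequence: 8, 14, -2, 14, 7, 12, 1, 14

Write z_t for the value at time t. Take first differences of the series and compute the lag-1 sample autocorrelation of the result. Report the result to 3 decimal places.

First differences Δz: 6, -16, 16, -7, 5, -11, 13
Mean of differences = 0.8571
Numerator Σ(Δz_t−Δz̄)(Δz_{t+1}−Δz̄) = -686.5918
Denominator Σ(Δz_t−Δz̄)² = 906.8571
r_1(Δz) = -686.5918 / 906.8571 = -0.757

-0.757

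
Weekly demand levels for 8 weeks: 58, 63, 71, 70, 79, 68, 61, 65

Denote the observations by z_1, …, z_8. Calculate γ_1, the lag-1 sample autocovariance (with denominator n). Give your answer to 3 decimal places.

Mean z̄ = (58 + 63 + 71 + 70 + 79 + 68 + 61 + 65)/8 = 66.8750
Deviations: -8.8750, -3.8750, 4.1250, 3.1250, 12.1250, 1.1250, -5.8750, -1.8750
Σ_{t=1}^{7}(z_t−z̄)(z_{t+1}−z̄) = 87.2344
γ_1 = 87.2344 / 8 = 10.904

10.904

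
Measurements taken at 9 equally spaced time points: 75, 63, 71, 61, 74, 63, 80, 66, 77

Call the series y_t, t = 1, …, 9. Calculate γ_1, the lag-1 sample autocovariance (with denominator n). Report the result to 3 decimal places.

Mean ȳ = (75 + 63 + 71 + 61 + 74 + 63 + 80 + 66 + 77)/9 = 70.0000
Σ_{t=1}^{8}(y_t−ȳ)(y_{t+1}−ȳ) = -253.0000
γ_1 = -253.0000 / 9 = -28.111

-28.111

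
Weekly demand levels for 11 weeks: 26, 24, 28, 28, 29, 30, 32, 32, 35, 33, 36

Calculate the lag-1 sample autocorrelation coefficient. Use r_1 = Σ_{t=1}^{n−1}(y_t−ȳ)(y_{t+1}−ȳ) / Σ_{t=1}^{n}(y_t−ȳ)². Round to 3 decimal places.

0.642

Mean ȳ = (26 + 24 + 28 + 28 + 29 + 30 + 32 + 32 + 35 + 33 + 36)/11 = 30.2727
Numerator Σ_{t=1}^{10}(y_t−ȳ)(y_{t+1}−ȳ) = 88.6529
Denominator Σ(y_t−ȳ)² = 138.1818
r_1 = 88.6529 / 138.1818 = 0.642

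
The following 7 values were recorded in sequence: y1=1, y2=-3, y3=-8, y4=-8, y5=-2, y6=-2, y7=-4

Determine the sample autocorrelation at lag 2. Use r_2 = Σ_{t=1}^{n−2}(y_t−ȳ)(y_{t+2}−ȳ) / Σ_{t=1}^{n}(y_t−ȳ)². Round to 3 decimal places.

Mean ȳ = (1 − 3 − 8 − 8 − 2 − 2 − 4)/7 = -3.7143
Deviations from mean: 4.7143, 0.7143, -4.2857, -4.2857, 1.7143, 1.7143, -0.2857
Σ(y_t−ȳ)(y_{t+2}−ȳ) = (-20.2041) + (-3.0612) + (-7.3469) + (-7.3469) + (-0.4898) = -38.4490
Denominator Σ(y_t−ȳ)² = 65.4286
r_2 = -38.4490 / 65.4286 = -0.588

-0.588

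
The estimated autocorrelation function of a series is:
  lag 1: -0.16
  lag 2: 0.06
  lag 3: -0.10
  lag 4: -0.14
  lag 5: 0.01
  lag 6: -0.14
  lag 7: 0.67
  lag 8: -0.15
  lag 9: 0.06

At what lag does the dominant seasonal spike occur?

The largest autocorrelation is r_7 = 0.67; the remaining lags stay at or below 0.06.
The dominant spike at lag 7 indicates a seasonal period of 7.

7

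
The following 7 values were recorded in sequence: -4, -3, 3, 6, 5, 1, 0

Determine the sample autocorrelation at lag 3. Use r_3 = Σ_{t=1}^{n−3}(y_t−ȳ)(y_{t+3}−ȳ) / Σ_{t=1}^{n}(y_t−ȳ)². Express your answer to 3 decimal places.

Mean ȳ = (-4 − 3 + 3 + 6 + 5 + 1 + 0)/7 = 1.1429
Deviations from mean: -5.1429, -4.1429, 1.8571, 4.8571, 3.8571, -0.1429, -1.1429
Σ(y_t−ȳ)(y_{t+3}−ȳ) = (-24.9796) + (-15.9796) + (-0.2653) + (-5.5510) = -46.7755
Denominator Σ(y_t−ȳ)² = 86.8571
r_3 = -46.7755 / 86.8571 = -0.539

-0.539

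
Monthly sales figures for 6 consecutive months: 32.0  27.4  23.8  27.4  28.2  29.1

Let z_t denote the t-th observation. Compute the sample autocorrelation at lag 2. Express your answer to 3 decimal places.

-0.506

Mean z̄ = (32.0 + 27.4 + 23.8 + 27.4 + 28.2 + 29.1)/6 = 27.9833
Numerator Σ_{t=1}^{4}(z_t−z̄)(z_{t+2}−z̄) = -18.0206
Denominator Σ(z_t−z̄)² = 35.6083
r_2 = -18.0206 / 35.6083 = -0.506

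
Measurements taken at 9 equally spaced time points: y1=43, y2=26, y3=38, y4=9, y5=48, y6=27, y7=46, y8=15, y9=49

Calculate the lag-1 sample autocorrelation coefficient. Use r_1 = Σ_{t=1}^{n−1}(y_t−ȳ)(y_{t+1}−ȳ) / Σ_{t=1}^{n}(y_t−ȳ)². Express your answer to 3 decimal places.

Mean ȳ = (43 + 26 + 38 + 9 + 48 + 27 + 46 + 15 + 49)/9 = 33.4444
Numerator Σ_{t=1}^{8}(y_t−ȳ)(y_{t+1}−ȳ) = -1265.4198
Denominator Σ(y_t−ȳ)² = 1758.2222
r_1 = -1265.4198 / 1758.2222 = -0.720

-0.720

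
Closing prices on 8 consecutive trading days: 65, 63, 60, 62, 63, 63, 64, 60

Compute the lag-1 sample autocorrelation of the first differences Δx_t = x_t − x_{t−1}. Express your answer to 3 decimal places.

First differences Δx: -2, -3, 2, 1, 0, 1, -4
Mean of differences = -0.7143
Numerator Σ(Δx_t−Δx̄)(Δx_{t+1}−Δx̄) = -1.7959
Denominator Σ(Δx_t−Δx̄)² = 31.4286
r_1(Δx) = -1.7959 / 31.4286 = -0.057

-0.057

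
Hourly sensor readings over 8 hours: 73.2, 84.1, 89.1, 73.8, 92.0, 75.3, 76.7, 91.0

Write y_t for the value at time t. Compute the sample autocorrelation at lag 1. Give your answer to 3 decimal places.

Mean ȳ = (73.2 + 84.1 + 89.1 + 73.8 + 92.0 + 75.3 + 76.7 + 91.0)/8 = 81.9000
Σ(y_t−ȳ)(y_{t+1}−ȳ) = (-19.1400) + (15.8400) + (-58.3200) + (-81.8100) + (-66.6600) + (34.3200) + (-47.3200) = -223.0900
Denominator Σ(y_t−ȳ)² = 453.4000
r_1 = -223.0900 / 453.4000 = -0.492

-0.492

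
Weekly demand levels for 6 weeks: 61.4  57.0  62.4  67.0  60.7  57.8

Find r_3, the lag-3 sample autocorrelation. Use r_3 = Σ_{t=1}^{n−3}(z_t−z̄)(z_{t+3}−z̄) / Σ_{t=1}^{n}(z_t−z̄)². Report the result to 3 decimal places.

Mean z̄ = (61.4 + 57.0 + 62.4 + 67.0 + 60.7 + 57.8)/6 = 61.0500
Deviations from mean: 0.3500, -4.0500, 1.3500, 5.9500, -0.3500, -3.2500
Numerator Σ_{t=1}^{3}(z_t−z̄)(z_{t+3}−z̄) = -0.8875
Denominator Σ(z_t−z̄)² = 64.4350
r_3 = -0.8875 / 64.4350 = -0.014

-0.014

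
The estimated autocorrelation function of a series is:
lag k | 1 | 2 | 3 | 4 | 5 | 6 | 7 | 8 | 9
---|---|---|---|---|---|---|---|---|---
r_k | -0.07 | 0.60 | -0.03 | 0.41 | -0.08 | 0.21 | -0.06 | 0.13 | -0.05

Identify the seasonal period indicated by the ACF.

2

The largest autocorrelation is r_2 = 0.60, with weaker echoes at lags 4 (0.41) and 6 (0.21); the remaining lags stay at or below 0.13.
The dominant spike at lag 2 indicates a seasonal period of 2.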